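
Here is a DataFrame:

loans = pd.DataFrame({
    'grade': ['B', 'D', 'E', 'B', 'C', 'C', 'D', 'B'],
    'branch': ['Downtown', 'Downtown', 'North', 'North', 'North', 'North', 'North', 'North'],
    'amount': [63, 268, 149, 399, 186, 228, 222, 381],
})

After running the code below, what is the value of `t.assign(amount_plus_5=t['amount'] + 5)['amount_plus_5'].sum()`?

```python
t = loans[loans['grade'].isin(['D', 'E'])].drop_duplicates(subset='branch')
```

filter rows where grade in ['D', 'E']:
  grade    branch  amount
1     D  Downtown     268
2     E     North     149
6     D     North     222
drop duplicate branch (keep=first):
  grade    branch  amount
1     D  Downtown     268
2     E     North     149
add column amount_plus_5 = t['amount'] + 5:
  grade    branch  amount  amount_plus_5
1     D  Downtown     268            273
2     E     North     149            154

427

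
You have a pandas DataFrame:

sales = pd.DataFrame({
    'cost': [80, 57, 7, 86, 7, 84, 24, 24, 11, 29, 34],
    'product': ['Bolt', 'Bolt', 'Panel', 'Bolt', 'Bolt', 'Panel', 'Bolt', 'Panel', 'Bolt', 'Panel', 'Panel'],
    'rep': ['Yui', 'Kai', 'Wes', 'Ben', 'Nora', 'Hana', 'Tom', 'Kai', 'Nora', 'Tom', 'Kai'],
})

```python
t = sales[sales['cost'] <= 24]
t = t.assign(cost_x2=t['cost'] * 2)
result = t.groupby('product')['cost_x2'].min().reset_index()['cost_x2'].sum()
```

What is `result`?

28

filter rows where cost <= 24:
   cost product   rep
2     7   Panel   Wes
4     7    Bolt  Nora
6    24    Bolt   Tom
7    24   Panel   Kai
8    11    Bolt  Nora
add column cost_x2 = t['cost'] * 2:
   cost product   rep  cost_x2
2     7   Panel   Wes       14
4     7    Bolt  Nora       14
6    24    Bolt   Tom       48
7    24   Panel   Kai       48
8    11    Bolt  Nora       22
group by product, min of cost_x2:
product
Bolt     14
Panel    14
Name: cost_x2, dtype: int64
reset_index():
  product  cost_x2
0    Bolt       14
1   Panel       14
Taking the sum of column 'cost_x2' gives 28.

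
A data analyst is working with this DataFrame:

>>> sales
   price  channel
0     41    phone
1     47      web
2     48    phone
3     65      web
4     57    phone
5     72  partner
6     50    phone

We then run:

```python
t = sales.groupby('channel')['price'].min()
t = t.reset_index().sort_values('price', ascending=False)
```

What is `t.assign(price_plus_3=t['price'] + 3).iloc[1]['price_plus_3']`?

group by channel, min of price:
channel
partner    72
phone      41
web        47
Name: price, dtype: int64
reset_index():
   channel  price
0  partner     72
1    phone     41
2      web     47
sort by price descending:
   channel  price
0  partner     72
2      web     47
1    phone     41
add column price_plus_3 = t['price'] + 3:
   channel  price  price_plus_3
0  partner     72            75
2      web     47            50
1    phone     41            44
So iloc[1]['price_plus_3'] = 50.

50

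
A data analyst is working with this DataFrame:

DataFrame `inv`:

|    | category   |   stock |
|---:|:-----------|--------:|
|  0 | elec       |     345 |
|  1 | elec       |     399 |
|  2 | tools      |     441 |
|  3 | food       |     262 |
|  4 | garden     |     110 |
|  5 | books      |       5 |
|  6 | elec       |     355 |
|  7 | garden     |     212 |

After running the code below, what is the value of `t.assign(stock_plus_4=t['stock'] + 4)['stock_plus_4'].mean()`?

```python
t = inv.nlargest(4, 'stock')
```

take 4 rows with largest stock:
  category  stock
2    tools    441
1     elec    399
6     elec    355
0     elec    345
add column stock_plus_4 = t['stock'] + 4:
  category  stock  stock_plus_4
2    tools    441           445
1     elec    399           403
6     elec    355           359
0     elec    345           349
Then the mean of column 'stock_plus_4': 389.0

389.0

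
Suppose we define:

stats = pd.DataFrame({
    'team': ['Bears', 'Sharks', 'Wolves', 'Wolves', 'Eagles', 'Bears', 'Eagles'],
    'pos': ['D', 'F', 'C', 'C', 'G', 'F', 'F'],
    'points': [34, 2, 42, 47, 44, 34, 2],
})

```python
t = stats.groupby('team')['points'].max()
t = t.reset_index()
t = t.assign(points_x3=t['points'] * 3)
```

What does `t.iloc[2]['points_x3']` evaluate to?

group by team, max of points:
team
Bears     34
Eagles    44
Sharks     2
Wolves    47
Name: points, dtype: int64
reset_index():
     team  points
0   Bears      34
1  Eagles      44
2  Sharks       2
3  Wolves      47
add column points_x3 = t['points'] * 3:
     team  points  points_x3
0   Bears      34        102
1  Eagles      44        132
2  Sharks       2          6
3  Wolves      47        141
Reading off the value at position 2, column 'points_x3', we get 6.

6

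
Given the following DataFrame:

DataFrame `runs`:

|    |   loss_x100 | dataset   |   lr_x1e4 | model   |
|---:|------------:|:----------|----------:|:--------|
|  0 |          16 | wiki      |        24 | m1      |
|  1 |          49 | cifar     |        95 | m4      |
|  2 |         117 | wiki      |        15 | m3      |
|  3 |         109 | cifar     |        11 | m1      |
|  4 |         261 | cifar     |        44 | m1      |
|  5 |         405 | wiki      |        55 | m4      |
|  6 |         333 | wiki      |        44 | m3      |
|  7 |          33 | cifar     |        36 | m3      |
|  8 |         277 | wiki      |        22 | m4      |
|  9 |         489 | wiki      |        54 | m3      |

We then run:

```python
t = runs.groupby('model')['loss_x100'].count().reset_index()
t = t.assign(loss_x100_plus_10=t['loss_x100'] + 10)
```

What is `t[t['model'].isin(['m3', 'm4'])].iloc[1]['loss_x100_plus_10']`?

group by model, count of loss_x100:
model
m1    3
m3    4
m4    3
Name: loss_x100, dtype: int64
reset_index():
  model  loss_x100
0    m1          3
1    m3          4
2    m4          3
add column loss_x100_plus_10 = t['loss_x100'] + 10:
  model  loss_x100  loss_x100_plus_10
0    m1          3                 13
1    m3          4                 14
2    m4          3                 13
filter rows where model in ['m3', 'm4']:
  model  loss_x100  loss_x100_plus_10
1    m3          4                 14
2    m4          3                 13

13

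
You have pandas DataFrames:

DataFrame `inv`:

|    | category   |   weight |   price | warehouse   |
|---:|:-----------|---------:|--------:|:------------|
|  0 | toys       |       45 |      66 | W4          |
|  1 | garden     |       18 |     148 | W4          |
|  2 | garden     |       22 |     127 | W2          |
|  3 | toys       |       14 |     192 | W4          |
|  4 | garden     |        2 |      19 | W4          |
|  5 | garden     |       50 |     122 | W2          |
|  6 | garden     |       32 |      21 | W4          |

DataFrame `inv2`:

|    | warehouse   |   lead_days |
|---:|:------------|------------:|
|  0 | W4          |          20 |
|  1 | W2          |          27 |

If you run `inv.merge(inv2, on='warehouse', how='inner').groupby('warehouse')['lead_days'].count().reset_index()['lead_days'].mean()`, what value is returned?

3.5

merge on 'warehouse' (how='inner') → 7 rows:
  category  weight  price warehouse  lead_days
0     toys      45     66        W4         20
1   garden      18    148        W4         20
2   garden      22    127        W2         27
3     toys      14    192        W4         20
4   garden       2     19        W4         20
5   garden      50    122        W2         27
6   garden      32     21        W4         20
group by warehouse, count of lead_days:
warehouse
W2    2
W4    5
Name: lead_days, dtype: int64
reset_index():
  warehouse  lead_days
0        W2          2
1        W4          5
Finally, mean of column 'lead_days' = 3.5.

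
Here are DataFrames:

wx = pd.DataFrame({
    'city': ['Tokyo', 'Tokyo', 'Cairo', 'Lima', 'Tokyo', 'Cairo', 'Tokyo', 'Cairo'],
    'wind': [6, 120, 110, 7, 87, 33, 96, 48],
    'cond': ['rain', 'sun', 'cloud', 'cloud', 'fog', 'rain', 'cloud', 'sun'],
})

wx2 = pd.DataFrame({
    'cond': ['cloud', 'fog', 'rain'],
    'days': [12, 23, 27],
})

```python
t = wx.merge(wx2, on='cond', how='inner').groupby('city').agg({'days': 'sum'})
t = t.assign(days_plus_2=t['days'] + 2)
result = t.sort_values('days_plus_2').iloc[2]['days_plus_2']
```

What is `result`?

64

merge on 'cond' (how='inner') → 6 rows:
    city  wind   cond  days
0  Tokyo     6   rain    27
1  Cairo   110  cloud    12
2   Lima     7  cloud    12
3  Tokyo    87    fog    23
4  Cairo    33   rain    27
5  Tokyo    96  cloud    12
group by city, sum of days:
       days
city       
Cairo    39
Lima     12
Tokyo    62
add column days_plus_2 = t['days'] + 2:
       days  days_plus_2
city                    
Cairo    39           41
Lima     12           14
Tokyo    62           64
sort by days_plus_2:
       days  days_plus_2
city                    
Lima     12           14
Cairo    39           41
Tokyo    62           64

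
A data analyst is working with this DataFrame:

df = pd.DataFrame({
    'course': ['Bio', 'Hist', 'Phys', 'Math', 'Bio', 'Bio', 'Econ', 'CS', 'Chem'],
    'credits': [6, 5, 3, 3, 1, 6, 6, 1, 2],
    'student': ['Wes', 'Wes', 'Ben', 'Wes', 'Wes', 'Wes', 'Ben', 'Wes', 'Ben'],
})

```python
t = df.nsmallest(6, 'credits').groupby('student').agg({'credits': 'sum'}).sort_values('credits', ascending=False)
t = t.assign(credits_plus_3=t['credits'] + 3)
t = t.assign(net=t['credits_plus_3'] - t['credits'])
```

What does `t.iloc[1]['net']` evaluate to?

take 6 rows with smallest credits:
  course  credits student
4    Bio        1     Wes
7     CS        1     Wes
8   Chem        2     Ben
2   Phys        3     Ben
3   Math        3     Wes
1   Hist        5     Wes
group by student, sum of credits:
         credits
student         
Ben            5
Wes           10
sort by credits descending:
         credits
student         
Wes           10
Ben            5
add column credits_plus_3 = t['credits'] + 3:
         credits  credits_plus_3
student                         
Wes           10              13
Ben            5               8
add column net = t['credits_plus_3'] - t['credits']:
         credits  credits_plus_3  net
student                              
Wes           10              13    3
Ben            5               8    3
Taking the value at position 1, column 'net' gives 3.

3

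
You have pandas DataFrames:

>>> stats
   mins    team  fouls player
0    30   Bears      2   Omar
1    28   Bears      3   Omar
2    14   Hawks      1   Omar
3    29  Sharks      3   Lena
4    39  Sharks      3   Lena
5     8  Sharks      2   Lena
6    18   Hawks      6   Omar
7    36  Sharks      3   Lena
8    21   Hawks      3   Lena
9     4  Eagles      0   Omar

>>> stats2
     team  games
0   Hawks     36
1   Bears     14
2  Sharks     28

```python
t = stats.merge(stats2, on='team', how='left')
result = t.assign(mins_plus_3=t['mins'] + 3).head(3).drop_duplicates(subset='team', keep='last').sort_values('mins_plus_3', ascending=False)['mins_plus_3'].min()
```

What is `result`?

17

merge on 'team' (how='left') → 10 rows:
   mins    team  fouls player  games
0    30   Bears      2   Omar   14.0
1    28   Bears      3   Omar   14.0
2    14   Hawks      1   Omar   36.0
3    29  Sharks      3   Lena   28.0
4    39  Sharks      3   Lena   28.0
5     8  Sharks      2   Lena   28.0
6    18   Hawks      6   Omar   36.0
7    36  Sharks      3   Lena   28.0
8    21   Hawks      3   Lena   36.0
9     4  Eagles      0   Omar    NaN
add column mins_plus_3 = t['mins'] + 3:
   mins    team  fouls player  games  mins_plus_3
0    30   Bears      2   Omar   14.0           33
1    28   Bears      3   Omar   14.0           31
2    14   Hawks      1   Omar   36.0           17
3    29  Sharks      3   Lena   28.0           32
4    39  Sharks      3   Lena   28.0           42
5     8  Sharks      2   Lena   28.0           11
6    18   Hawks      6   Omar   36.0           21
7    36  Sharks      3   Lena   28.0           39
8    21   Hawks      3   Lena   36.0           24
9     4  Eagles      0   Omar    NaN            7
take first 3 rows:
   mins   team  fouls player  games  mins_plus_3
0    30  Bears      2   Omar   14.0           33
1    28  Bears      3   Omar   14.0           31
2    14  Hawks      1   Omar   36.0           17
drop duplicate team (keep=last):
   mins   team  fouls player  games  mins_plus_3
1    28  Bears      3   Omar   14.0           31
2    14  Hawks      1   Omar   36.0           17
sort by mins_plus_3 descending:
   mins   team  fouls player  games  mins_plus_3
1    28  Bears      3   Omar   14.0           31
2    14  Hawks      1   Omar   36.0           17
Finally, min of column 'mins_plus_3' = 17.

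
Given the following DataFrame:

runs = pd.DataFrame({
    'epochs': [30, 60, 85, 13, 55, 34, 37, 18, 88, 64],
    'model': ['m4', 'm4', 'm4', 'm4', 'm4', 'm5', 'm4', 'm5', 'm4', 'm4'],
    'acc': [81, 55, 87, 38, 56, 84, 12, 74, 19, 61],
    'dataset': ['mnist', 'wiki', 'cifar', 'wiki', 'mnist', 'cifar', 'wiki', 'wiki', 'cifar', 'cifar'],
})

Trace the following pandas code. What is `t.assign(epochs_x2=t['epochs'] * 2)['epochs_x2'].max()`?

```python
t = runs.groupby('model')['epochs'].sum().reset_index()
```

group by model, sum of epochs:
model
m4    432
m5     52
Name: epochs, dtype: int64
reset_index():
  model  epochs
0    m4     432
1    m5      52
add column epochs_x2 = t['epochs'] * 2:
  model  epochs  epochs_x2
0    m4     432        864
1    m5      52        104
Hence 864.

864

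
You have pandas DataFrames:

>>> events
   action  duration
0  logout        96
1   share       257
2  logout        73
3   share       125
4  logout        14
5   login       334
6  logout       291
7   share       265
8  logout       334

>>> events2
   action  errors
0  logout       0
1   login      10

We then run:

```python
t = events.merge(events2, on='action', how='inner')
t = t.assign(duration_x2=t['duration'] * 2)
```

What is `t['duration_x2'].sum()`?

merge on 'action' (how='inner') → 6 rows:
   action  duration  errors
0  logout        96       0
1  logout        73       0
2  logout        14       0
3   login       334      10
4  logout       291       0
5  logout       334       0
add column duration_x2 = t['duration'] * 2:
   action  duration  errors  duration_x2
0  logout        96       0          192
1  logout        73       0          146
2  logout        14       0           28
3   login       334      10          668
4  logout       291       0          582
5  logout       334       0          668
Then the sum of column 'duration_x2': 2284

2284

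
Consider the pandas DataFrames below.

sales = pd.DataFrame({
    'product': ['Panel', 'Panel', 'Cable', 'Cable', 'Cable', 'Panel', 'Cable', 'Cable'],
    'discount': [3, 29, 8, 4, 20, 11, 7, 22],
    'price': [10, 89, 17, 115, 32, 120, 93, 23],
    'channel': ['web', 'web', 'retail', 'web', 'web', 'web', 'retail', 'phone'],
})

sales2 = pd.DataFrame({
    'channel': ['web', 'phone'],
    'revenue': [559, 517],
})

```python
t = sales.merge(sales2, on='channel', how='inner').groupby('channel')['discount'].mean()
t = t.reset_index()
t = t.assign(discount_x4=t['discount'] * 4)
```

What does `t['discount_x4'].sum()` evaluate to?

141.6

merge on 'channel' (how='inner') → 6 rows:
  product  discount  price channel  revenue
0   Panel         3     10     web      559
1   Panel        29     89     web      559
2   Cable         4    115     web      559
3   Cable        20     32     web      559
4   Panel        11    120     web      559
5   Cable        22     23   phone      517
group by channel, mean of discount:
channel
phone    22.0
web      13.4
Name: discount, dtype: float64
reset_index():
  channel  discount
0   phone      22.0
1     web      13.4
add column discount_x4 = t['discount'] * 4:
  channel  discount  discount_x4
0   phone      22.0         88.0
1     web      13.4         53.6
Reading off the sum of column 'discount_x4', we get 141.6.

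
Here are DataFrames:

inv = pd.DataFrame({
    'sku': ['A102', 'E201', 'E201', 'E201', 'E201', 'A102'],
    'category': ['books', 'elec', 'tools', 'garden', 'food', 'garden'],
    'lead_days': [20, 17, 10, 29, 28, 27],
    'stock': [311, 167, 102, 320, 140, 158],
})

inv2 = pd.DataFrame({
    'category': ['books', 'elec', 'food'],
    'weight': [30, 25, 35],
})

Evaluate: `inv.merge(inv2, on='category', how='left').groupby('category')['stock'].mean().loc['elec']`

merge on 'category' (how='left') → 6 rows:
    sku category  lead_days  stock  weight
0  A102    books         20    311    30.0
1  E201     elec         17    167    25.0
2  E201    tools         10    102     NaN
3  E201   garden         29    320     NaN
4  E201     food         28    140    35.0
5  A102   garden         27    158     NaN
group by category, mean of stock:
category
books     311.0
elec      167.0
food      140.0
garden    239.0
tools     102.0
Name: stock, dtype: float64

167.0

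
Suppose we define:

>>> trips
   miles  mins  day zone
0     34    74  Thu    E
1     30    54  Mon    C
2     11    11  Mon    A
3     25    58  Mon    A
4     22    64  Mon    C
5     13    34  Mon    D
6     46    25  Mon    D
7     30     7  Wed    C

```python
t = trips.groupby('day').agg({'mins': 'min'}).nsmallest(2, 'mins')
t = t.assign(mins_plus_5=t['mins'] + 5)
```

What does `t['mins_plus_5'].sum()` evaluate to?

group by day, min of mins:
     mins
day      
Mon    11
Thu    74
Wed     7
take 2 rows with smallest mins:
     mins
day      
Wed     7
Mon    11
add column mins_plus_5 = t['mins'] + 5:
     mins  mins_plus_5
day                   
Wed     7           12
Mon    11           16
Hence 28.

28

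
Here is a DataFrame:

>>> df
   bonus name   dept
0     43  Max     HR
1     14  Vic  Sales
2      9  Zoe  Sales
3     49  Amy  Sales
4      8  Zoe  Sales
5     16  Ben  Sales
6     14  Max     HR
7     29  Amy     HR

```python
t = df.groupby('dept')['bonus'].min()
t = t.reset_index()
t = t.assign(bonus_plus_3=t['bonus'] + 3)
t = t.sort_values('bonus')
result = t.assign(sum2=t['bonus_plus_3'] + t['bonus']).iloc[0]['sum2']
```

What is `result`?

group by dept, min of bonus:
dept
HR       14
Sales     8
Name: bonus, dtype: int64
reset_index():
    dept  bonus
0     HR     14
1  Sales      8
add column bonus_plus_3 = t['bonus'] + 3:
    dept  bonus  bonus_plus_3
0     HR     14            17
1  Sales      8            11
sort by bonus:
    dept  bonus  bonus_plus_3
1  Sales      8            11
0     HR     14            17
add column sum2 = t['bonus_plus_3'] + t['bonus']:
    dept  bonus  bonus_plus_3  sum2
1  Sales      8            11    19
0     HR     14            17    31
So iloc[0]['sum2'] = 19.

19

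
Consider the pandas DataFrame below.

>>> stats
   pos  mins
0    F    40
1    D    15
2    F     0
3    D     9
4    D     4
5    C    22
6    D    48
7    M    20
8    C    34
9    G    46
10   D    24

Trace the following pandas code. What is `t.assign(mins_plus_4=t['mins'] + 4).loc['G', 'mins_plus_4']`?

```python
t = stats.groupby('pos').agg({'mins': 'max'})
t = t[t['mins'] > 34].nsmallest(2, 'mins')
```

50

group by pos, max of mins:
     mins
pos      
C      34
D      48
F      40
G      46
M      20
filter rows where mins > 34:
     mins
pos      
D      48
F      40
G      46
take 2 rows with smallest mins:
     mins
pos      
F      40
G      46
add column mins_plus_4 = t['mins'] + 4:
     mins  mins_plus_4
pos                   
F      40           44
G      46           50
The value at row 'G', column 'mins_plus_4' is 50.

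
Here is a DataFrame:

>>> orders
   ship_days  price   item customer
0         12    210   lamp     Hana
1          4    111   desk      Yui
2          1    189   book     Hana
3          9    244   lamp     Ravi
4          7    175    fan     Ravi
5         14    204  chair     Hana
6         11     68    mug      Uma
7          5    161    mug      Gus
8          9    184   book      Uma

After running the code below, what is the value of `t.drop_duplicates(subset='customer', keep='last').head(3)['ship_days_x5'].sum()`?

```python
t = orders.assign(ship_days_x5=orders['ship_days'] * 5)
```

add column ship_days_x5 = orders['ship_days'] * 5:
   ship_days  price   item customer  ship_days_x5
0         12    210   lamp     Hana            60
1          4    111   desk      Yui            20
2          1    189   book     Hana             5
3          9    244   lamp     Ravi            45
4          7    175    fan     Ravi            35
5         14    204  chair     Hana            70
6         11     68    mug      Uma            55
7          5    161    mug      Gus            25
8          9    184   book      Uma            45
drop duplicate customer (keep=last):
   ship_days  price   item customer  ship_days_x5
1          4    111   desk      Yui            20
4          7    175    fan     Ravi            35
5         14    204  chair     Hana            70
7          5    161    mug      Gus            25
8          9    184   book      Uma            45
take first 3 rows:
   ship_days  price   item customer  ship_days_x5
1          4    111   desk      Yui            20
4          7    175    fan     Ravi            35
5         14    204  chair     Hana            70
Finally, sum of column 'ship_days_x5' = 125.

125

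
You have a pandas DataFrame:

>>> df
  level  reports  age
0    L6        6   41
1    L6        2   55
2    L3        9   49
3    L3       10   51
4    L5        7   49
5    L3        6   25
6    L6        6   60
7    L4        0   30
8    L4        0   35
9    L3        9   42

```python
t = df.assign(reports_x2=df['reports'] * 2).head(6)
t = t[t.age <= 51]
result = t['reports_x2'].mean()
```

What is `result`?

add column reports_x2 = df['reports'] * 2:
  level  reports  age  reports_x2
0    L6        6   41          12
1    L6        2   55           4
2    L3        9   49          18
3    L3       10   51          20
4    L5        7   49          14
5    L3        6   25          12
6    L6        6   60          12
7    L4        0   30           0
8    L4        0   35           0
9    L3        9   42          18
take first 6 rows:
  level  reports  age  reports_x2
0    L6        6   41          12
1    L6        2   55           4
2    L3        9   49          18
3    L3       10   51          20
4    L5        7   49          14
5    L3        6   25          12
filter rows where age <= 51:
  level  reports  age  reports_x2
0    L6        6   41          12
2    L3        9   49          18
3    L3       10   51          20
4    L5        7   49          14
5    L3        6   25          12
The mean of column 'reports_x2' is 15.2.

15.2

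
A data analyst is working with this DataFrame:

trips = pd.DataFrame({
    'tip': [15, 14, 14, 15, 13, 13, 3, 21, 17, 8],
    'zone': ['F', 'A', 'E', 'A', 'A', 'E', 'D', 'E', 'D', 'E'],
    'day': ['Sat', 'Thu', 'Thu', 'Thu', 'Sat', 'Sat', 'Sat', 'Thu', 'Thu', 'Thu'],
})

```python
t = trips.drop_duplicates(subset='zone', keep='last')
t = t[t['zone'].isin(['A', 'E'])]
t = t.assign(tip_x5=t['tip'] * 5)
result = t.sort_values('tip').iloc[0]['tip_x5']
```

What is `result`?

drop duplicate zone (keep=last):
   tip zone  day
0   15    F  Sat
4   13    A  Sat
8   17    D  Thu
9    8    E  Thu
filter rows where zone in ['A', 'E']:
   tip zone  day
4   13    A  Sat
9    8    E  Thu
add column tip_x5 = t['tip'] * 5:
   tip zone  day  tip_x5
4   13    A  Sat      65
9    8    E  Thu      40
sort by tip:
   tip zone  day  tip_x5
9    8    E  Thu      40
4   13    A  Sat      65
The value at position 0, column 'tip_x5' is 40.

40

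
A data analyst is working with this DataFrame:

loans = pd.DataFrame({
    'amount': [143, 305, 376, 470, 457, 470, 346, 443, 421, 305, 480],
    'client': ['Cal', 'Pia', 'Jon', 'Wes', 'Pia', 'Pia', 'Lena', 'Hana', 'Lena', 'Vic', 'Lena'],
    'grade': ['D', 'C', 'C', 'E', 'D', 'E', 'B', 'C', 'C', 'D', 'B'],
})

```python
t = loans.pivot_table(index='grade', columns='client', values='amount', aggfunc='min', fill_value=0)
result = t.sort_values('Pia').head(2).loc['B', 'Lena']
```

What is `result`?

346

pivot: rows=grade, cols=client, min(amount):
client  Cal  Hana  Jon  Lena  Pia  Vic  Wes
grade                                      
B         0     0    0   346    0    0    0
C         0   443  376   421  305    0    0
D       143     0    0     0  457  305    0
E         0     0    0     0  470    0  470
sort by Pia:
client  Cal  Hana  Jon  Lena  Pia  Vic  Wes
grade                                      
B         0     0    0   346    0    0    0
C         0   443  376   421  305    0    0
D       143     0    0     0  457  305    0
E         0     0    0     0  470    0  470
take first 2 rows:
client  Cal  Hana  Jon  Lena  Pia  Vic  Wes
grade                                      
B         0     0    0   346    0    0    0
C         0   443  376   421  305    0    0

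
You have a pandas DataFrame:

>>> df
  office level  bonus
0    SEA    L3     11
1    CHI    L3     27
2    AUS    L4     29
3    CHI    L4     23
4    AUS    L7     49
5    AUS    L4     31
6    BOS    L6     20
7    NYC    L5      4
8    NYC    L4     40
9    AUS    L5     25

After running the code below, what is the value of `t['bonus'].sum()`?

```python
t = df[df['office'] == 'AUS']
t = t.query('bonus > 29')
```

80

filter rows where office == 'AUS':
  office level  bonus
2    AUS    L4     29
4    AUS    L7     49
5    AUS    L4     31
9    AUS    L5     25
filter rows where bonus > 29:
  office level  bonus
4    AUS    L7     49
5    AUS    L4     31
Finally, sum of column 'bonus' = 80.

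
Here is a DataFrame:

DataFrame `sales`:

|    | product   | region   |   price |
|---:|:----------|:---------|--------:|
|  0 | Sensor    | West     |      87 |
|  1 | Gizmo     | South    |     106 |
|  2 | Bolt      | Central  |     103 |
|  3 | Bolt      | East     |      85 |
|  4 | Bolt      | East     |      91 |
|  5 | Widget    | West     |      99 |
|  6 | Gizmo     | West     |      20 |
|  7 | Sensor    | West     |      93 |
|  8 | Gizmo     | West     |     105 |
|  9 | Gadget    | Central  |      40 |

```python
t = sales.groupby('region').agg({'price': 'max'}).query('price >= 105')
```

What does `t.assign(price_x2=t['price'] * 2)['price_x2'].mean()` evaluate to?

group by region, max of price:
         price
region        
Central    103
East        91
South      106
West       105
filter rows where price >= 105:
        price
region       
South     106
West      105
add column price_x2 = t['price'] * 2:
        price  price_x2
region                 
South     106       212
West      105       210

211.0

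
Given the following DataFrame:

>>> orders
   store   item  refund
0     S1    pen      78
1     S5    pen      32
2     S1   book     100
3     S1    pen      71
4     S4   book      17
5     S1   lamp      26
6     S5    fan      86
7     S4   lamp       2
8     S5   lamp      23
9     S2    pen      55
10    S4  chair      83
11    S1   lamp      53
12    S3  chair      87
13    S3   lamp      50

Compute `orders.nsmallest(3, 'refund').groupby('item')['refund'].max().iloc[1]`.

23

take 3 rows with smallest refund:
  store  item  refund
7    S4  lamp       2
4    S4  book      17
8    S5  lamp      23
group by item, max of refund:
item
book    17
lamp    23
Name: refund, dtype: int64
Hence 23.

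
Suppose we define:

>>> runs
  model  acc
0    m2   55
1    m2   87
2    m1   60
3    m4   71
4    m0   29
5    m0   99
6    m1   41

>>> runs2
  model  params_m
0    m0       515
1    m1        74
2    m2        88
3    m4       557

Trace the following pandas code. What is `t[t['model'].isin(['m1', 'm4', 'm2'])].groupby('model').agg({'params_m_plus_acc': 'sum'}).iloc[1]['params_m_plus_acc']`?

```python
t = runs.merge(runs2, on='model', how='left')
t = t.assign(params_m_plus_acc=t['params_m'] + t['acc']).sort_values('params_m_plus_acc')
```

merge on 'model' (how='left') → 7 rows:
  model  acc  params_m
0    m2   55        88
1    m2   87        88
2    m1   60        74
3    m4   71       557
4    m0   29       515
5    m0   99       515
6    m1   41        74
add column params_m_plus_acc = t['params_m'] + t['acc']:
  model  acc  params_m  params_m_plus_acc
0    m2   55        88                143
1    m2   87        88                175
2    m1   60        74                134
3    m4   71       557                628
4    m0   29       515                544
5    m0   99       515                614
6    m1   41        74                115
sort by params_m_plus_acc:
  model  acc  params_m  params_m_plus_acc
6    m1   41        74                115
2    m1   60        74                134
0    m2   55        88                143
1    m2   87        88                175
4    m0   29       515                544
5    m0   99       515                614
3    m4   71       557                628
filter rows where model in ['m1', 'm4', 'm2']:
  model  acc  params_m  params_m_plus_acc
6    m1   41        74                115
2    m1   60        74                134
0    m2   55        88                143
1    m2   87        88                175
3    m4   71       557                628
group by model, sum of params_m_plus_acc:
       params_m_plus_acc
model                   
m1                   249
m2                   318
m4                   628
Finally, value at position 1, column 'params_m_plus_acc' = 318.

318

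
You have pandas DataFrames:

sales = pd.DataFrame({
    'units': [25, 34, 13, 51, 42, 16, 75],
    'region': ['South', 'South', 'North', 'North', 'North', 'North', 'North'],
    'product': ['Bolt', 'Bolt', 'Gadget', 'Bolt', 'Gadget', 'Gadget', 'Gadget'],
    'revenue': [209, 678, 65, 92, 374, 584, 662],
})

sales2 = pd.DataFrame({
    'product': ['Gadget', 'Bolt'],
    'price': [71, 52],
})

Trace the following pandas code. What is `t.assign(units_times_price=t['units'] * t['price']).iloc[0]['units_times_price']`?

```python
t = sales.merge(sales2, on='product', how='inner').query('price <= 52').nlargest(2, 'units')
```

merge on 'product' (how='inner') → 7 rows:
   units region product  revenue  price
0     25  South    Bolt      209     52
1     34  South    Bolt      678     52
2     13  North  Gadget       65     71
3     51  North    Bolt       92     52
4     42  North  Gadget      374     71
5     16  North  Gadget      584     71
6     75  North  Gadget      662     71
filter rows where price <= 52:
   units region product  revenue  price
0     25  South    Bolt      209     52
1     34  South    Bolt      678     52
3     51  North    Bolt       92     52
take 2 rows with largest units:
   units region product  revenue  price
3     51  North    Bolt       92     52
1     34  South    Bolt      678     52
add column units_times_price = t['units'] * t['price']:
   units region product  revenue  price  units_times_price
3     51  North    Bolt       92     52               2652
1     34  South    Bolt      678     52               1768

2652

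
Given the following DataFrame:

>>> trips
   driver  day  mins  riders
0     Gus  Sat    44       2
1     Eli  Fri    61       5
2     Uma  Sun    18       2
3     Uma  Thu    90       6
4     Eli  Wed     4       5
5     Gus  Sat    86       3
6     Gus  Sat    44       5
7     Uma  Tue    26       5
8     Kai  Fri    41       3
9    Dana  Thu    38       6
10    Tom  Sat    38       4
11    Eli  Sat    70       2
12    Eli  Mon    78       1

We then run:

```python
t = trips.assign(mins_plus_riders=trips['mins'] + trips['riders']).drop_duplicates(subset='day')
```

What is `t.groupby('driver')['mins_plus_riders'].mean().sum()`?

add column mins_plus_riders = trips['mins'] + trips['riders']:
   driver  day  mins  riders  mins_plus_riders
0     Gus  Sat    44       2                46
1     Eli  Fri    61       5                66
2     Uma  Sun    18       2                20
3     Uma  Thu    90       6                96
4     Eli  Wed     4       5                 9
5     Gus  Sat    86       3                89
6     Gus  Sat    44       5                49
7     Uma  Tue    26       5                31
8     Kai  Fri    41       3                44
9    Dana  Thu    38       6                44
10    Tom  Sat    38       4                42
11    Eli  Sat    70       2                72
12    Eli  Mon    78       1                79
drop duplicate day (keep=first):
   driver  day  mins  riders  mins_plus_riders
0     Gus  Sat    44       2                46
1     Eli  Fri    61       5                66
2     Uma  Sun    18       2                20
3     Uma  Thu    90       6                96
4     Eli  Wed     4       5                 9
7     Uma  Tue    26       5                31
12    Eli  Mon    78       1                79
group by driver, mean of mins_plus_riders:
driver
Eli    51.333333
Gus    46.000000
Uma    49.000000
Name: mins_plus_riders, dtype: float64
So sum() = 146.333333333.

146.333333333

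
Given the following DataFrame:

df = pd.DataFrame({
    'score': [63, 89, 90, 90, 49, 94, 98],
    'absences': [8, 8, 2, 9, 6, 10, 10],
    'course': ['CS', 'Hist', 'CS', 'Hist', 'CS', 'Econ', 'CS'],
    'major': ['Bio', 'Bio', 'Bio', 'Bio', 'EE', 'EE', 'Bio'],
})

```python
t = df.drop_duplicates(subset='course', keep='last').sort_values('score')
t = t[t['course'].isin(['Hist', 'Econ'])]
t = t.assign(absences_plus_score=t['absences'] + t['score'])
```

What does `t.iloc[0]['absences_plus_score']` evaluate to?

99

drop duplicate course (keep=last):
   score  absences course major
3     90         9   Hist   Bio
5     94        10   Econ    EE
6     98        10     CS   Bio
sort by score:
   score  absences course major
3     90         9   Hist   Bio
5     94        10   Econ    EE
6     98        10     CS   Bio
filter rows where course in ['Hist', 'Econ']:
   score  absences course major
3     90         9   Hist   Bio
5     94        10   Econ    EE
add column absences_plus_score = t['absences'] + t['score']:
   score  absences course major  absences_plus_score
3     90         9   Hist   Bio                   99
5     94        10   Econ    EE                  104
Then the value at position 0, column 'absences_plus_score': 99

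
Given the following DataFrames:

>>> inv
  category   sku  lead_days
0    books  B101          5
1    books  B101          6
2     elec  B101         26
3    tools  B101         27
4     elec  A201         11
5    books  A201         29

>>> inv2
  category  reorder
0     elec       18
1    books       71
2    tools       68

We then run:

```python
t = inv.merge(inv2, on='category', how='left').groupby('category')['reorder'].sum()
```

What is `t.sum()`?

merge on 'category' (how='left') → 6 rows:
  category   sku  lead_days  reorder
0    books  B101          5       71
1    books  B101          6       71
2     elec  B101         26       18
3    tools  B101         27       68
4     elec  A201         11       18
5    books  A201         29       71
group by category, sum of reorder:
category
books    213
elec      36
tools     68
Name: reorder, dtype: int64
The sum of the resulting series is 317.

317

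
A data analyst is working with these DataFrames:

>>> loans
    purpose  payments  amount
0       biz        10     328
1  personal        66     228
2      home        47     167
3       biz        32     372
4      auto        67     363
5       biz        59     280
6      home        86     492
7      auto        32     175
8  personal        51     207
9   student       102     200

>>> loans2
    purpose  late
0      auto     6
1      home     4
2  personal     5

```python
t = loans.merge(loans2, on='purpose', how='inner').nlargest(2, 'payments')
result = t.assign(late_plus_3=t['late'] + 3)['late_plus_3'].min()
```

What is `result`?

7

merge on 'purpose' (how='inner') → 6 rows:
    purpose  payments  amount  late
0  personal        66     228     5
1      home        47     167     4
2      auto        67     363     6
3      home        86     492     4
4      auto        32     175     6
5  personal        51     207     5
take 2 rows with largest payments:
  purpose  payments  amount  late
3    home        86     492     4
2    auto        67     363     6
add column late_plus_3 = t['late'] + 3:
  purpose  payments  amount  late  late_plus_3
3    home        86     492     4            7
2    auto        67     363     6            9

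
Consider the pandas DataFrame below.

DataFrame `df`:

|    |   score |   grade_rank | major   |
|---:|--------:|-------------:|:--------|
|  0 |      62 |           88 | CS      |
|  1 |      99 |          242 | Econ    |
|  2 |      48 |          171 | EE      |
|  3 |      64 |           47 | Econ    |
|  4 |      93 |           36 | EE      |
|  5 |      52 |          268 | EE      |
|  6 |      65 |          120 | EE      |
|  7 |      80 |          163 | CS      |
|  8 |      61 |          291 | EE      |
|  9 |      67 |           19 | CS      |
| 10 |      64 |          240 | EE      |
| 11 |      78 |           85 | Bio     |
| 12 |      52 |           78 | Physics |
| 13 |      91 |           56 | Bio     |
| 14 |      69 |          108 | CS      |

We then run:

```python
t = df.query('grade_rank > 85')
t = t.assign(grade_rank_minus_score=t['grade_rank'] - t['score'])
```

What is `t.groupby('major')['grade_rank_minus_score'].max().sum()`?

filter rows where grade_rank > 85:
    score  grade_rank major
0      62          88    CS
1      99         242  Econ
2      48         171    EE
5      52         268    EE
6      65         120    EE
7      80         163    CS
8      61         291    EE
10     64         240    EE
14     69         108    CS
add column grade_rank_minus_score = t['grade_rank'] - t['score']:
    score  grade_rank major  grade_rank_minus_score
0      62          88    CS                      26
1      99         242  Econ                     143
2      48         171    EE                     123
5      52         268    EE                     216
6      65         120    EE                      55
7      80         163    CS                      83
8      61         291    EE                     230
10     64         240    EE                     176
14     69         108    CS                      39
group by major, max of grade_rank_minus_score:
major
CS       83
EE      230
Econ    143
Name: grade_rank_minus_score, dtype: int64
The sum of the resulting series is 456.

456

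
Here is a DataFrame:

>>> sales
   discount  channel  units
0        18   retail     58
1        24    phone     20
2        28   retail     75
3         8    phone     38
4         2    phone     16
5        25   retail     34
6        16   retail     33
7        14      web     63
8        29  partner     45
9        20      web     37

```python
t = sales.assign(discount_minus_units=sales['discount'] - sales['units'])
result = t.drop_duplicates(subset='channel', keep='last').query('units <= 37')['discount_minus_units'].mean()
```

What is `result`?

-16.0

add column discount_minus_units = sales['discount'] - sales['units']:
   discount  channel  units  discount_minus_units
0        18   retail     58                   -40
1        24    phone     20                     4
2        28   retail     75                   -47
3         8    phone     38                   -30
4         2    phone     16                   -14
5        25   retail     34                    -9
6        16   retail     33                   -17
7        14      web     63                   -49
8        29  partner     45                   -16
9        20      web     37                   -17
drop duplicate channel (keep=last):
   discount  channel  units  discount_minus_units
4         2    phone     16                   -14
6        16   retail     33                   -17
8        29  partner     45                   -16
9        20      web     37                   -17
filter rows where units <= 37:
   discount channel  units  discount_minus_units
4         2   phone     16                   -14
6        16  retail     33                   -17
9        20     web     37                   -17
Finally, mean of column 'discount_minus_units' = -16.0.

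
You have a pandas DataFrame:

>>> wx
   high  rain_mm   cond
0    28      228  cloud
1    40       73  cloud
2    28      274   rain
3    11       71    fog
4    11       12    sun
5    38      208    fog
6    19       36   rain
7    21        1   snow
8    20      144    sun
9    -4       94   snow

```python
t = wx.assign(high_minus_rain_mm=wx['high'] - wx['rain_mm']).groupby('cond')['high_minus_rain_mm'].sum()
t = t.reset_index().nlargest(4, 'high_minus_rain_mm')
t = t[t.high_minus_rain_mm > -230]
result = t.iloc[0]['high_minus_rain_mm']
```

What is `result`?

-78

add column high_minus_rain_mm = wx['high'] - wx['rain_mm']:
   high  rain_mm   cond  high_minus_rain_mm
0    28      228  cloud                -200
1    40       73  cloud                 -33
2    28      274   rain                -246
3    11       71    fog                 -60
4    11       12    sun                  -1
5    38      208    fog                -170
6    19       36   rain                 -17
7    21        1   snow                  20
8    20      144    sun                -124
9    -4       94   snow                 -98
group by cond, sum of high_minus_rain_mm:
cond
cloud   -233
fog     -230
rain    -263
snow     -78
sun     -125
Name: high_minus_rain_mm, dtype: int64
reset_index():
    cond  high_minus_rain_mm
0  cloud                -233
1    fog                -230
2   rain                -263
3   snow                 -78
4    sun                -125
take 4 rows with largest high_minus_rain_mm:
    cond  high_minus_rain_mm
3   snow                 -78
4    sun                -125
1    fog                -230
0  cloud                -233
filter rows where high_minus_rain_mm > -230:
   cond  high_minus_rain_mm
3  snow                 -78
4   sun                -125
So iloc[0]['high_minus_rain_mm'] = -78.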